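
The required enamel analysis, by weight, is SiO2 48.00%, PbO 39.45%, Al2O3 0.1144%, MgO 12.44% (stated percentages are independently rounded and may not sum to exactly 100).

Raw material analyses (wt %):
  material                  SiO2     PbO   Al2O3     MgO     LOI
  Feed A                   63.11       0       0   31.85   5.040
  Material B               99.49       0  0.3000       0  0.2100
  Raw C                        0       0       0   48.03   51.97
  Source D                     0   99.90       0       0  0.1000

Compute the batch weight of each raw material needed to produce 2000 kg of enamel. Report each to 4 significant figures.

Full float precision is held through the solve — the intermediate values are shown rounded to 4 significant digits on the page — exactly one rounding lands on each reported value; the derived quantities (net glass mass, ignition loss, yield, four oxide percentages, totals) are carried in exact precision from the batch weights at 2000 kg of glass as set out in the problem or answer text.
The oxide mass targets at 2000 kg enamel:
  SiO2: 48.00% × 2000 = 960.0 kg
  PbO: 39.45% × 2000 = 789.0 kg
  Al2O3: 0.1144% × 2000 = 2.288 kg
  MgO: 12.44% × 2000 = 248.8 kg
Sums-versus-targets review using the reported weights, per the basis as stated (target by target, the sums agree modulo rounding of the values):
  SiO2: 318.8·0.6311 + 762.7·0.9949 = 960.0 kg (target 960.0 kg)
  PbO: 789.8·0.9990 = 789.0 kg (target 789.0 kg)
  Al2O3: 762.7·0.003000 = 2.288 kg (target 2.288 kg)
  MgO: 318.8·0.3185 + 306.6·0.4803 = 248.8 kg (target 248.8 kg)
Auditing the glass mass value: net batch after ignition = 2000 kg (per-oxide target masses sum to 2000 kg; versus the stated basis of 2000 kg — deltas are rounding alone).
Batch total: Σ batch = 2178 kg; ignition loss, Σ(batch × LOI) = 177.8 kg; the yield ratio, glass ÷ batch: 91.84%.

Batch per 2000 kg enamel:
  Feed A: 318.8 kg
  Material B: 762.7 kg
  Raw C: 306.6 kg
  Source D: 789.8 kg
Total batch = 2178 kg; LOI loss = 177.8 kg; yield = 91.84%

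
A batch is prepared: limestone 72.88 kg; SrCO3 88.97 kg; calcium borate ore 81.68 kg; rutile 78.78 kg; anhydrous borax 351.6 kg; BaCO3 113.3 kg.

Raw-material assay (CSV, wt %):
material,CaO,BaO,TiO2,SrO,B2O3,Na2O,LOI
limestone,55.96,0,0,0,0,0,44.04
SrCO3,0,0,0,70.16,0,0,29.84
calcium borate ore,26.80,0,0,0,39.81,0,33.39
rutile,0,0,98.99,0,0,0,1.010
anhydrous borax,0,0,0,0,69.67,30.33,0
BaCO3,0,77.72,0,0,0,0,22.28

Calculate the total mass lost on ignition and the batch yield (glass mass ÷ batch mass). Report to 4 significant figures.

LOI loss = 112.0 kg; glass = 675.3 kg; yield = 85.78%

In-progress results are shown rounded off to 4 significant figures at each printed step; every computation holds full precision from first step to last. Every reported value takes a single rounding. All derived quantities are rebuilt from the batch weights for 675.3 kg of glass in full precision (the totals, net glass mass, LOI, the six compositions, the yield) precisely as stated by question or answer.
LOI of each material in turn:
  limestone: 72.88 × 0.4404 = 32.10 kg
  SrCO3: 88.97 × 0.2984 = 26.55 kg
  calcium borate ore: 81.68 × 0.3339 = 27.27 kg
  rutile: 78.78 × 0.01010 = 0.7957 kg
  anhydrous borax: 351.6 × 0 = 0 kg
  BaCO3: 113.3 × 0.2228 = 25.24 kg
Total LOI = 112.0 kg
Glass = batch − LOI = 787.2 − 112.0 = 675.3 kg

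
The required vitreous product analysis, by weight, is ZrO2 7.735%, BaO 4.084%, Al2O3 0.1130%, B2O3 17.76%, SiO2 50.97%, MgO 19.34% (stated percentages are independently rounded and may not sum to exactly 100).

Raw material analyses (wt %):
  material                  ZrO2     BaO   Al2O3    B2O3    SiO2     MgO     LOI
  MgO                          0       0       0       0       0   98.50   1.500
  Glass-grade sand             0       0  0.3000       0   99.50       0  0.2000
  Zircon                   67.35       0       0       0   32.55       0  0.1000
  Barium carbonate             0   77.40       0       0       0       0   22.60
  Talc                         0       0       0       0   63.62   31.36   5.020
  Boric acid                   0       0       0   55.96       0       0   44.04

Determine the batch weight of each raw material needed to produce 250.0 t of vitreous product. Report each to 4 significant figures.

Batch per 250.0 t vitreous product:
  MgO: 36.88 t
  Glass-grade sand: 94.17 t
  Zircon: 28.71 t
  Barium carbonate: 13.19 t
  Talc: 38.33 t
  Boric acid: 79.34 t
Total batch = 290.6 t; LOI loss = 40.62 t; yield = 86.02%

Values along the way are displayed rounded to 4 significant figures across the worked steps. The working math maintains exact precision at all times — every reported result is rounded a single time. The derived quantities are re-derived starting from the weights at 250.0 t of glass in full float precision (the yield, glass mass, totals, the six compositions, ignition loss), as they appear in the question or the answer.
Target masses of each oxide per 250.0 t vitreous product:
  ZrO2: 7.735% × 250.0 = 19.34 t
  BaO: 4.084% × 250.0 = 10.21 t
  Al2O3: 0.1130% × 250.0 = 0.2825 t
  B2O3: 17.76% × 250.0 = 44.40 t
  SiO2: 50.97% × 250.0 = 127.4 t
  MgO: 19.34% × 250.0 = 48.35 t
Mass-balance tally per oxide using the reported weights, versus the basis set out (summed amounts equal target values net of answer rounding effects):
  ZrO2: 28.71·0.6735 = 19.34 t (target 19.34 t)
  BaO: 13.19·0.7740 = 10.21 t (target 10.21 t)
  Al2O3: 94.17·0.003000 = 0.2825 t (target 0.2825 t)
  B2O3: 79.34·0.5596 = 44.40 t (target 44.40 t)
  SiO2: 94.17·0.9950 + 28.71·0.3255 + 38.33·0.6362 = 127.4 t (target 127.4 t)
  MgO: 36.88·0.9850 + 38.33·0.3136 = 48.35 t (target 48.35 t)
The glass-mass cross-check: batch Σ − ignition loss = 250.0 t (the targets, summed, come to 250.0 t; against the stated basis, 250.0 t — gaps are rounding artifacts).
Adding the batch up: Σ batch = 290.6 t; loss to ignition Σ batch·LOI = 40.62 t; yield: glass divided by total = 86.02%.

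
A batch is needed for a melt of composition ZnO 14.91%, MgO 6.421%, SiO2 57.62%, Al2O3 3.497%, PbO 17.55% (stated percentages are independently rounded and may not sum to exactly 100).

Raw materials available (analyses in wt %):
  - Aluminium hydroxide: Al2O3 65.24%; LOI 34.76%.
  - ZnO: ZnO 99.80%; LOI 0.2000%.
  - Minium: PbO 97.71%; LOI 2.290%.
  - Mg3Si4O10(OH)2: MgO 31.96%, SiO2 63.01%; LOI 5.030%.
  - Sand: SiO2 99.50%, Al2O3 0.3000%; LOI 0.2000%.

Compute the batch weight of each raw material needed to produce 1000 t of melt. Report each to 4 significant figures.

Each numeric step maintains exact precision from first step to last; in-progress results are displayed rounded to 4 significant figures within the worked lines; exactly one rounding goes into each reported figure; all derived quantities are carried in exact precision (totals, five oxide percentages, net glass mass, yield, ignition loss) starting from the weights on 1000 t of glass, as quoted within the problem or answer text.
The oxide mass targets at 1000 t melt:
  ZnO: 14.91% × 1000 = 149.1 t
  MgO: 6.421% × 1000 = 64.21 t
  SiO2: 57.62% × 1000 = 576.2 t
  Al2O3: 3.497% × 1000 = 34.97 t
  PbO: 17.55% × 1000 = 175.5 t
Balance tally, oxide-wise, using the reported weights, versus the basis set out (sum by sum, the targets are met once rounding is allowed for):
  ZnO: 149.4·0.9980 = 149.1 t (target 149.1 t)
  MgO: 200.9·0.3196 = 64.21 t (target 64.21 t)
  SiO2: 200.9·0.6301 + 451.9·0.9950 = 576.2 t (target 576.2 t)
  Al2O3: 51.52·0.6524 + 451.9·0.003000 = 34.97 t (target 34.97 t)
  PbO: 179.6·0.9771 = 175.5 t (target 175.5 t)
Mass balance on the glass: the batch minus its LOI: 1000 t (targets for the oxides total 1000 t; against the stated basis, 1000 t — deltas are rounding alone).
Summing the batch: Σ batch = 1033 t; LOI loss = Σ batch·LOI = 33.33 t; yield = glass ÷ total batch = 96.77%.

Batch per 1000 t melt:
  Aluminium hydroxide: 51.52 t
  ZnO: 149.4 t
  Minium: 179.6 t
  Mg3Si4O10(OH)2: 200.9 t
  Sand: 451.9 t
Total batch = 1033 t; LOI loss = 33.33 t; yield = 96.77%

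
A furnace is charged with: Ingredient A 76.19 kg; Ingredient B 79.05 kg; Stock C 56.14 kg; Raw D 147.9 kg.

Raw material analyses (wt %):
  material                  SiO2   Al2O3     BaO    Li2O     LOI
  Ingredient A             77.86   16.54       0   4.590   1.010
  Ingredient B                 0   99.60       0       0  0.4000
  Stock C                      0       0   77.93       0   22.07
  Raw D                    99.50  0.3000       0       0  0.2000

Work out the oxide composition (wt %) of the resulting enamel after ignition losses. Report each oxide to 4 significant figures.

In-progress results are displayed, rounded to four significant figures, as written — every computation holds full precision from first step to last — every reported value takes exactly one rounding; derived quantities are computed from the weighed amounts for 345.5 kg of glass in exact precision (net glass mass, the four compositions, totals, yield, ignition loss) exactly as printed in the question or the answer.
Oxide-by-oxide delivered mass:
  SiO2: 76.19·0.7786 + 147.9·0.9950 = 206.5 kg
  Al2O3: 76.19·0.1654 + 79.05·0.9960 + 147.9·0.003000 = 91.78 kg
  BaO: 56.14·0.7793 = 43.75 kg
  Li2O: 76.19·0.04590 = 3.497 kg
LOI: 76.19·0.01010 + 79.05·0.004000 + 56.14·0.2207 + 147.9·0.002000 = 13.77 kg
batch − LOI leaves glass = 359.3 − 13.77 = 345.5 kg (= the summed oxide contributions)
percent by weight: oxide/glass ×100

Glass mass = 345.5 kg (batch 359.3 − LOI 13.77).
Composition: SiO2 59.76%, Al2O3 26.56%, BaO 12.66%, Li2O 1.012%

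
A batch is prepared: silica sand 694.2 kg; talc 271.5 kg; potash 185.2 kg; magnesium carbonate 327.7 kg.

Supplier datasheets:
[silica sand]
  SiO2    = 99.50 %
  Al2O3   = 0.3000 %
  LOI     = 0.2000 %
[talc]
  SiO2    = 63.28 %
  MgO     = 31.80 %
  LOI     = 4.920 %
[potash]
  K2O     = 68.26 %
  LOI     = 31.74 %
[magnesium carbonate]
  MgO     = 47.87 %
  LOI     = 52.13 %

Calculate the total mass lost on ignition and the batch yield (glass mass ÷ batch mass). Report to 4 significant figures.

Values along the way appear rounded to 4 significant digits across the worked steps; all internal work runs at full precision end to end — each reported number is rounded only once — the derived quantities (the four compositions, the totals, glass mass, ignition loss, yield) are carried in exact precision from the weighed amounts at 1234 kg of glass, as written in the question or the answer.
Ignition loss by material:
  silica sand: 694.2 × 0.002000 = 1.388 kg
  talc: 271.5 × 0.04920 = 13.36 kg
  potash: 185.2 × 0.3174 = 58.78 kg
  magnesium carbonate: 327.7 × 0.5213 = 170.8 kg
Total LOI = 244.4 kg
Glass = batch − LOI = 1479 − 244.4 = 1234 kg

LOI loss = 244.4 kg; glass = 1234 kg; yield = 83.47%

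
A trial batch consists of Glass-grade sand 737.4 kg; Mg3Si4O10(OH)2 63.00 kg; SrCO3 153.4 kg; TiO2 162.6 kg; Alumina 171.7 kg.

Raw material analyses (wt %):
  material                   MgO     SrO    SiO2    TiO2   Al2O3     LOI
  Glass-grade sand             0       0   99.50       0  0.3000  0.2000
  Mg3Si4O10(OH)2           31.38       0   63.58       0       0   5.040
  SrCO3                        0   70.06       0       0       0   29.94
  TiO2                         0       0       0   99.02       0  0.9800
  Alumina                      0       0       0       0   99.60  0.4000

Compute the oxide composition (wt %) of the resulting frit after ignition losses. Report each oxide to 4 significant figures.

The intermediate values appear rounded to four significant figures alongside each step. All arithmetic holds exact precision at all times; exactly one rounding goes into each reported number; all derived quantities (LOI, net glass mass, five oxide percentages, totals, the yield) are re-derived from the batch weights for 1235 kg of glass in full float precision precisely as stated by problem or answer.
Oxide masses out of the charge:
  MgO: 63.00·0.3138 = 19.77 kg
  SrO: 153.4·0.7006 = 107.5 kg
  SiO2: 737.4·0.9950 + 63.00·0.6358 = 773.8 kg
  TiO2: 162.6·0.9902 = 161.0 kg
  Al2O3: 737.4·0.003000 + 171.7·0.9960 = 173.2 kg
LOI: 737.4·0.002000 + 63.00·0.05040 + 153.4·0.2994 + 162.6·0.009800 + 171.7·0.004000 = 52.86 kg
Glass mass = batch − LOI = 1288 − 52.86 = 1235 kg (the oxide masses sum to this)
each wt % is 100 × oxide ÷ glass

Glass mass = 1235 kg (batch 1288 − LOI 52.86).
Composition: MgO 1.600%, SrO 8.700%, SiO2 62.64%, TiO2 13.03%, Al2O3 14.02%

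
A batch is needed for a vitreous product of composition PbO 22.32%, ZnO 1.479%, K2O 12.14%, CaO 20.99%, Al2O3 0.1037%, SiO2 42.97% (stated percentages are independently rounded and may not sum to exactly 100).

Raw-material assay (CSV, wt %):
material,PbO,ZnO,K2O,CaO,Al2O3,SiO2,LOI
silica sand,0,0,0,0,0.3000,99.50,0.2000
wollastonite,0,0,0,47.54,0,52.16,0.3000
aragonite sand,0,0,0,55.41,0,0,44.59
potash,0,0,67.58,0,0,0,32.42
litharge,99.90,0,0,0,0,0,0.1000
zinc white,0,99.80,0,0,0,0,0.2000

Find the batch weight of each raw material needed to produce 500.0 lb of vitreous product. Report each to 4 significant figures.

Batch per 500.0 lb vitreous product:
  silica sand: 172.8 lb
  wollastonite: 82.21 lb
  aragonite sand: 118.9 lb
  potash: 89.82 lb
  litharge: 111.7 lb
  zinc white: 7.410 lb
Total batch = 582.8 lb; LOI loss = 82.86 lb; yield = 85.78%

The whole derivation keeps full precision from first step to last — in-progress results are displayed (rounded to four significant figures) in the printout; each reported result sees exactly one rounding; the derived quantities are re-derived in full float precision (the six compositions, the yield, totals, net glass mass, ignition loss) starting from the weights at 500.0 lb of glass precisely as stated by the problem or the answer.
Oxide mass targets, per 500.0 lb vitreous product:
  PbO: 22.32% × 500.0 = 111.6 lb
  ZnO: 1.479% × 500.0 = 7.395 lb
  K2O: 12.14% × 500.0 = 60.70 lb
  CaO: 20.99% × 500.0 = 105.0 lb
  Al2O3: 0.1037% × 500.0 = 0.5185 lb
  SiO2: 42.97% × 500.0 = 214.8 lb
Per-oxide balance check applying the batch weights above, versus the basis set out (each sum matches its target mass modulo rounding of the values):
  PbO: 111.7·0.9990 = 111.6 lb (target 111.6 lb)
  ZnO: 7.410·0.9980 = 7.395 lb (target 7.395 lb)
  K2O: 89.82·0.6758 = 60.70 lb (target 60.70 lb)
  CaO: 82.21·0.4754 + 118.9·0.5541 = 105.0 lb (target 105.0 lb)
  Al2O3: 172.8·0.003000 = 0.5184 lb (target 0.5185 lb)
  SiO2: 172.8·0.9950 + 82.21·0.5216 = 214.8 lb (target 214.8 lb)
Glass-mass bookkeeping: net batch after ignition = 500.0 lb (summing oxide targets gives 500.0 lb; versus the stated basis of 500.0 lb — gaps are rounding artifacts).
Total batch = Σ batch = 582.8 lb; LOI loss = Σ batch·LOI = 82.86 lb; glass ÷ batch gives a yield of 85.78%.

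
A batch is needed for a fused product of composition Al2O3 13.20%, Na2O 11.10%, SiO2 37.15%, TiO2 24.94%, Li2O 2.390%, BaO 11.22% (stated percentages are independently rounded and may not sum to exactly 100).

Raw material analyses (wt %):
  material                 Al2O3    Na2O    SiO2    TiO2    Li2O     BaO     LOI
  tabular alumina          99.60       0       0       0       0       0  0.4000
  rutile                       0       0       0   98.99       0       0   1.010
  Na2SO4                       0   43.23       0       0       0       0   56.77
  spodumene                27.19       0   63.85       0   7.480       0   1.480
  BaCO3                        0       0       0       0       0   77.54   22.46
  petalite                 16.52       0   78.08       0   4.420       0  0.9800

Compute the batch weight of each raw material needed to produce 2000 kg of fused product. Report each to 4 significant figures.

The whole derivation carries exact precision in every operation; intermediates are shown, rounded to four significant digits, in the working — each reported figure is rounded just once. Derived quantities (ignition loss, the yield, net glass mass, the totals, six oxide percentages) are re-derived from the batch weights at 2000 kg of glass in full float precision exactly as printed in the problem or the answer.
Oxide mass targets, per 2000 kg fused product:
  Al2O3: 13.20% × 2000 = 264.0 kg
  Na2O: 11.10% × 2000 = 222.0 kg
  SiO2: 37.15% × 2000 = 743.0 kg
  TiO2: 24.94% × 2000 = 498.8 kg
  Li2O: 2.390% × 2000 = 47.80 kg
  BaO: 11.22% × 2000 = 224.4 kg
Oxide-by-oxide audit per the reported batch figures, on the stated basis (oxide sums agree with the targets exact up to rounding of places):
  Al2O3: 86.83·0.9960 + 148.5·0.2719 + 830.2·0.1652 = 264.0 kg (target 264.0 kg)
  Na2O: 513.5·0.4323 = 222.0 kg (target 222.0 kg)
  SiO2: 148.5·0.6385 + 830.2·0.7808 = 743.0 kg (target 743.0 kg)
  TiO2: 503.9·0.9899 = 498.8 kg (target 498.8 kg)
  Li2O: 148.5·0.07480 + 830.2·0.04420 = 47.80 kg (target 47.80 kg)
  BaO: 289.4·0.7754 = 224.4 kg (target 224.4 kg)
Mass balance on the glass: total batch − LOI = 2000 kg (summing oxide targets gives 2000 kg; stated basis 2000 kg — gaps are rounding artifacts).
Total batch = Σ batch = 2372 kg; Σ batch·LOI gives LOI loss = 372.3 kg; glass ÷ batch gives a yield of 84.31%.

Batch per 2000 kg fused product:
  tabular alumina: 86.83 kg
  rutile: 503.9 kg
  Na2SO4: 513.5 kg
  spodumene: 148.5 kg
  BaCO3: 289.4 kg
  petalite: 830.2 kg
Total batch = 2372 kg; LOI loss = 372.3 kg; yield = 84.31%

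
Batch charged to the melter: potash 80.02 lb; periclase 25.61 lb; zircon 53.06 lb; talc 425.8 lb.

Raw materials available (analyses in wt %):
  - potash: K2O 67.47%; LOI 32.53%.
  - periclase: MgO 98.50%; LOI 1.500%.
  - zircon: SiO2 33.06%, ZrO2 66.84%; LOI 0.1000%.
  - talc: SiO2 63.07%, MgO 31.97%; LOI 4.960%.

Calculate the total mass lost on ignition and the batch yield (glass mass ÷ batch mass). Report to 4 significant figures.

LOI loss = 47.59 lb; glass = 536.9 lb; yield = 91.86%

The intermediate values are shown (rounded to 4 significant figures) alongside each step — all internal work keeps exact precision end to end — a single rounding finalizes each reported figure. All derived quantities, which include LOI, the totals, the yield, net glass mass, the four compositions, are recomputed at full precision, as set out in the problem or answer text, from the batch weights on 536.9 lb of glass.
Per-material ignition loss:
  potash: 80.02 × 0.3253 = 26.03 lb
  periclase: 25.61 × 0.01500 = 0.3841 lb
  zircon: 53.06 × 0.001000 = 0.05306 lb
  talc: 425.8 × 0.04960 = 21.12 lb
Total LOI = 47.59 lb
Glass = batch − LOI = 584.5 − 47.59 = 536.9 lb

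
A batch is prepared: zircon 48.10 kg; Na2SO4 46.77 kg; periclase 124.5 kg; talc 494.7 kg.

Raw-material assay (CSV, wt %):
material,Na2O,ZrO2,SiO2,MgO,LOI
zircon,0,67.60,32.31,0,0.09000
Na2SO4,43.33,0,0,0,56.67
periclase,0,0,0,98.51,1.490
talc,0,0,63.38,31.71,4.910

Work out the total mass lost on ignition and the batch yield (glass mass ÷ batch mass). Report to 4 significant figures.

LOI loss = 52.69 kg; glass = 661.4 kg; yield = 92.62%

Every computation keeps full float precision throughout — mid-chain values are displayed, with 4-significant-figure rounding, between the steps; every reported result is rounded a single time; the derived quantities (totals, glass mass, the four compositions, LOI, yield) are computed starting from the weights for 661.4 kg of glass in exact precision as quoted within the problem or the answer.
Material-by-material LOI:
  zircon: 48.10 × 9.000e-04 = 0.04329 kg
  Na2SO4: 46.77 × 0.5667 = 26.50 kg
  periclase: 124.5 × 0.01490 = 1.855 kg
  talc: 494.7 × 0.04910 = 24.29 kg
Total LOI = 52.69 kg
Glass = batch − LOI = 714.1 − 52.69 = 661.4 kg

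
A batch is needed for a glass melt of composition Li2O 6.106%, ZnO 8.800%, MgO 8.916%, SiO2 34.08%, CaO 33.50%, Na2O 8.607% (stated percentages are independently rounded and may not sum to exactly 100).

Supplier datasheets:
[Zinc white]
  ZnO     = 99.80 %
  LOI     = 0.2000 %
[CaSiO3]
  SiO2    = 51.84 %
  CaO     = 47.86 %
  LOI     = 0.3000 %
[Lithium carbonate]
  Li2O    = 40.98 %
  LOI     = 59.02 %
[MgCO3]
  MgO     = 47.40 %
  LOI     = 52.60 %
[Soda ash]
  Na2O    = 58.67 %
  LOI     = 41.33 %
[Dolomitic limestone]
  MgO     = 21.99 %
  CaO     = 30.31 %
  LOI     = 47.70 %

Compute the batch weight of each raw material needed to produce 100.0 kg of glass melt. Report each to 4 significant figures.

Batch per 100.0 kg glass melt:
  Zinc white: 8.818 kg
  CaSiO3: 65.74 kg
  Lithium carbonate: 14.90 kg
  MgCO3: 15.69 kg
  Soda ash: 14.67 kg
  Dolomitic limestone: 6.719 kg
Total batch = 126.5 kg; LOI loss = 26.53 kg; yield = 79.03%

The working math carries exact precision in all steps; the intermediate values are printed rounded to 4 significant figures in the working. Each reported figure is rounded a single time. Derived quantities, including six oxide percentages, yield, totals, glass mass, ignition loss, are computed starting from the weights for 100.0 kg of glass in full float precision as set out in problem or answer.
Per-oxide target masses for 100.0 kg glass melt:
  Li2O: 6.106% × 100.0 = 6.106 kg
  ZnO: 8.800% × 100.0 = 8.800 kg
  MgO: 8.916% × 100.0 = 8.916 kg
  SiO2: 34.08% × 100.0 = 34.08 kg
  CaO: 33.50% × 100.0 = 33.50 kg
  Na2O: 8.607% × 100.0 = 8.607 kg
Mass-balance tally per oxide on the weights just shown, against the basis in use (summed amounts equal target values once rounding is allowed for):
  Li2O: 14.90·0.4098 = 6.106 kg (target 6.106 kg)
  ZnO: 8.818·0.9980 = 8.800 kg (target 8.800 kg)
  MgO: 15.69·0.4740 + 6.719·0.2199 = 8.915 kg (target 8.916 kg)
  SiO2: 65.74·0.5184 = 34.08 kg (target 34.08 kg)
  CaO: 65.74·0.4786 + 6.719·0.3031 = 33.50 kg (target 33.50 kg)
  Na2O: 14.67·0.5867 = 8.607 kg (target 8.607 kg)
Glass-mass sanity pass: batch total minus LOI = 100.0 kg (summing oxide targets gives 100.0 kg; against the stated basis, 100.0 kg — gaps are rounding artifacts).
Whole-batch sum: Σ batch = 126.5 kg; LOI removed, Σ of batch·LOI: 26.53 kg; as yield: glass ÷ batch → 79.03%.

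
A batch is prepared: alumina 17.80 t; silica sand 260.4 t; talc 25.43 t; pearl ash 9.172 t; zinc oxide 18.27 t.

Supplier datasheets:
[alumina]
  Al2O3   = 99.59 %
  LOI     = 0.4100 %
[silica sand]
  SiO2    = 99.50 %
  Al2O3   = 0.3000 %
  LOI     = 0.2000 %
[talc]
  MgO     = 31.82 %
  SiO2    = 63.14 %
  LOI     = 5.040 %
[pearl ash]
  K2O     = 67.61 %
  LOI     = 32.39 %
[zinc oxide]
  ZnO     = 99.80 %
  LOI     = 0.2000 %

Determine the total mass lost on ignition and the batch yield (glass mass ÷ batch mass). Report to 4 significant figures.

All arithmetic runs at full precision from first step to last — working values are shown rounded to four significant figures alongside each step. Every reported result is rounded once only; the derived quantities (yield, the five compositions, LOI, net glass mass, the totals) are rebuilt using the weight values on 326.2 t of glass in full precision, as quoted within problem or answer.
Each material's LOI contribution:
  alumina: 17.80 × 0.004100 = 0.07298 t
  silica sand: 260.4 × 0.002000 = 0.5208 t
  talc: 25.43 × 0.05040 = 1.282 t
  pearl ash: 9.172 × 0.3239 = 2.971 t
  zinc oxide: 18.27 × 0.002000 = 0.03654 t
Total LOI = 4.883 t
Glass = batch − LOI = 331.1 − 4.883 = 326.2 t

LOI loss = 4.883 t; glass = 326.2 t; yield = 98.53%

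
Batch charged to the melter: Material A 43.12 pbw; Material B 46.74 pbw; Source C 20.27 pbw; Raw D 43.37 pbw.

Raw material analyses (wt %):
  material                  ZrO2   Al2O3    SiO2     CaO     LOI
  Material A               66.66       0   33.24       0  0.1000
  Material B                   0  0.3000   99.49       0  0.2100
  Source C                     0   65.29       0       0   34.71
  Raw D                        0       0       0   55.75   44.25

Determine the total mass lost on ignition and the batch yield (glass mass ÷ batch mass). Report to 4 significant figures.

All internal work carries exact precision through the solve. The intermediate values appear (rounded to 4 significant digits) at each printed step; every reported value includes exactly one rounding — all derived quantities (totals, yield, four oxide percentages, net glass mass, ignition loss) are computed at full float precision using the weight values per 127.1 pbw of glass, precisely as stated by the problem or the answer.
Each material's LOI contribution:
  Material A: 43.12 × 0.001000 = 0.04312 pbw
  Material B: 46.74 × 0.002100 = 0.09815 pbw
  Source C: 20.27 × 0.3471 = 7.036 pbw
  Raw D: 43.37 × 0.4425 = 19.19 pbw
Total LOI = 26.37 pbw
Glass = batch − LOI = 153.5 − 26.37 = 127.1 pbw

LOI loss = 26.37 pbw; glass = 127.1 pbw; yield = 82.82%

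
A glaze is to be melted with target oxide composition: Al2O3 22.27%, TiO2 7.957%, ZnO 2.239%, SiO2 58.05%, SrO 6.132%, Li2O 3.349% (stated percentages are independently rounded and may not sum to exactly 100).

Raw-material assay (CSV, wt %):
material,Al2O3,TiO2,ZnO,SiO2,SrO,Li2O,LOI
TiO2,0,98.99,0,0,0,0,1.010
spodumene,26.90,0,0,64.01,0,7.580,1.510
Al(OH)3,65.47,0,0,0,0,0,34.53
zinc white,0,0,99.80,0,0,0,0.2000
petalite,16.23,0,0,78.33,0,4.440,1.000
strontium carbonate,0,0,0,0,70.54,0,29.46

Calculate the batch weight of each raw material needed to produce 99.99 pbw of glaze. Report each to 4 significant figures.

Batch per 99.99 pbw glaze:
  TiO2: 8.037 pbw
  spodumene: 1.481 pbw
  Al(OH)3: 15.33 pbw
  zinc white: 2.243 pbw
  petalite: 72.89 pbw
  strontium carbonate: 8.692 pbw
Total batch = 108.7 pbw; LOI loss = 8.691 pbw; yield = 92.00%

The whole derivation holds exact precision in all steps — the intermediate values appear, rounded to 4 significant figures, within the worked lines — a single rounding yields every reported number; derived quantities (yield, LOI, six oxide percentages, totals, glass mass) are rebuilt from the batch weights per 99.99 pbw of glass in exact precision, exactly as shown in the problem or answer text.
The oxide mass targets at 99.99 pbw glaze:
  Al2O3: 22.27% × 99.99 = 22.27 pbw
  TiO2: 7.957% × 99.99 = 7.956 pbw
  ZnO: 2.239% × 99.99 = 2.239 pbw
  SiO2: 58.05% × 99.99 = 58.04 pbw
  SrO: 6.132% × 99.99 = 6.131 pbw
  Li2O: 3.349% × 99.99 = 3.349 pbw
Verifying the oxide balance on the weights just shown, for the quoted basis mass (summed amounts equal target values inside rounding margins):
  Al2O3: 1.481·0.2690 + 15.33·0.6547 + 72.89·0.1623 = 22.26 pbw (target 22.27 pbw)
  TiO2: 8.037·0.9899 = 7.956 pbw (target 7.956 pbw)
  ZnO: 2.243·0.9980 = 2.239 pbw (target 2.239 pbw)
  SiO2: 1.481·0.6401 + 72.89·0.7833 = 58.04 pbw (target 58.04 pbw)
  SrO: 8.692·0.7054 = 6.131 pbw (target 6.131 pbw)
  Li2O: 1.481·0.07580 + 72.89·0.04440 = 3.349 pbw (target 3.349 pbw)
Auditing the glass mass value: batch total minus LOI = 99.98 pbw (targets for the oxides total 99.99 pbw; the stated basis being 99.99 pbw — deltas are rounding alone).
Whole-batch sum: Σ batch = 108.7 pbw; ignition loss, Σ(batch × LOI) = 8.691 pbw; yield, glass over the total, = 92.00%.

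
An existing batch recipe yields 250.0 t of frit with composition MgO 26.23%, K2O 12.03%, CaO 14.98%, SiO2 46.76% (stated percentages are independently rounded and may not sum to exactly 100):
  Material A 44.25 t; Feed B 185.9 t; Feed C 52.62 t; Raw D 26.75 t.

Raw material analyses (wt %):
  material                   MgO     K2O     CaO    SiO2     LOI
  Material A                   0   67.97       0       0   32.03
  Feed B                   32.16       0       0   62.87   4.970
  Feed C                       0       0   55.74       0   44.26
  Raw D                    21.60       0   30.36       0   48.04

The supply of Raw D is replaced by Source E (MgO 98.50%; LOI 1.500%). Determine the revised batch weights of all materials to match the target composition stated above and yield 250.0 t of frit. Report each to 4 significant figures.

Revised batch per 250.0 t frit:
  Material A: 44.25 t
  Feed B: 185.9 t
  Feed C: 67.19 t
  Source E: 5.865 t
Total batch = 303.2 t; LOI loss = 53.24 t

Intermediates are printed, rounded to four significant digits, alongside each step. All arithmetic holds full float precision throughout. Every reported number is rounded exactly once — all derived quantities (the four compositions, yield, the totals, ignition loss, net glass mass) are rebuilt in full float precision from the batch weights for 250.0 t of glass as written in the problem or answer text.
Per-oxide target masses for 250.0 t frit:
  MgO: 26.23% × 250.0 = 65.58 t
  K2O: 12.03% × 250.0 = 30.08 t
  CaO: 14.98% × 250.0 = 37.45 t
  SiO2: 46.76% × 250.0 = 116.9 t
Oxide-by-oxide audit per the reported batch figures, against the basis in use (delivered sums recover each target net of answer rounding effects):
  MgO: 185.9·0.3216 + 5.865·0.9850 = 65.56 t (target 65.58 t)
  K2O: 44.25·0.6797 = 30.08 t (target 30.08 t)
  CaO: 67.19·0.5574 = 37.45 t (target 37.45 t)
  SiO2: 185.9·0.6287 = 116.9 t (target 116.9 t)
Glass-mass bookkeeping: total charge less LOI = 250.0 t (targets for the oxides total 250.0 t; the stated basis being 250.0 t — any gap is answer rounding).
Summing the batch: Σ batch = 303.2 t; loss to ignition Σ batch·LOI = 53.24 t; yield, glass over the total, = 82.44%.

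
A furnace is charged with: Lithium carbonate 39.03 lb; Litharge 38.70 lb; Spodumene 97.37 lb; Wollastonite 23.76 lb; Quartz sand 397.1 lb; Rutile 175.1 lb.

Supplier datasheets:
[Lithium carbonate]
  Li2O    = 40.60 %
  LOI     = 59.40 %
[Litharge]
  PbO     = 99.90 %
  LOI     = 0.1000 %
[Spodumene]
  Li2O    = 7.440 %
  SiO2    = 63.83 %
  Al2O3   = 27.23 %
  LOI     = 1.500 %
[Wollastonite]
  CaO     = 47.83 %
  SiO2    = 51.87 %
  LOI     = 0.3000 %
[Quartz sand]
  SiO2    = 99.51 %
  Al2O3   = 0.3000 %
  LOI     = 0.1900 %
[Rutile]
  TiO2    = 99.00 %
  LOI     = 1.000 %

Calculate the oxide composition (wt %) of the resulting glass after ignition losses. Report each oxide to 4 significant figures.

Each numeric step keeps full float precision at all times. Intermediates appear rounded to 4 significant digits on the page. Each reported figure is rounded a single time; derived quantities (six oxide percentages, the yield, net glass mass, LOI, totals) are re-derived using the weight values for 743.8 lb of glass at exact precision exactly as printed in problem or answer.
Delivered oxide masses:
  CaO: 23.76·0.4783 = 11.36 lb
  PbO: 38.70·0.9990 = 38.66 lb
  TiO2: 175.1·0.9900 = 173.3 lb
  Li2O: 39.03·0.4060 + 97.37·0.07440 = 23.09 lb
  SiO2: 97.37·0.6383 + 23.76·0.5187 + 397.1·0.9951 = 469.6 lb
  Al2O3: 97.37·0.2723 + 397.1·0.003000 = 27.71 lb
LOI: 39.03·0.5940 + 38.70·0.001000 + 97.37·0.01500 + 23.76·0.003000 + 397.1·0.001900 + 175.1·0.01000 = 27.26 lb
Glass = total batch minus LOI = 771.1 − 27.26 = 743.8 lb (consistent with Σ oxide mass)
each wt % is 100 × oxide ÷ glass

Glass mass = 743.8 lb (batch 771.1 − LOI 27.26).
Composition: CaO 1.528%, PbO 5.198%, TiO2 23.31%, Li2O 3.104%, SiO2 63.14%, Al2O3 3.725%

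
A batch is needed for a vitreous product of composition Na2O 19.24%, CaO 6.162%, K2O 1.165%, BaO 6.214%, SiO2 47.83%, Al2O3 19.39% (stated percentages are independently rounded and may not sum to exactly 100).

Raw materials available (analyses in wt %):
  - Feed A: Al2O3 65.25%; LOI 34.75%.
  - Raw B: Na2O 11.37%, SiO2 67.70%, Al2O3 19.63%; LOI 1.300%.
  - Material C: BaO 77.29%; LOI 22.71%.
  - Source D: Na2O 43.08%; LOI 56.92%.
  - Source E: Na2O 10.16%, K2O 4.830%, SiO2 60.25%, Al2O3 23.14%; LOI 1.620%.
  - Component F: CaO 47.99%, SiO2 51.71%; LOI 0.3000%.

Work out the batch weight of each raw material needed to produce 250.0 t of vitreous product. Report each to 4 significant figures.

In-progress results are displayed rounded to 4 significant figures between the steps — all arithmetic runs at exact precision end to end; each reported number takes a single rounding — derived quantities, which include six oxide percentages, the yield, ignition loss, net glass mass, totals, are recomputed in full precision, as set out in the question or the answer, from the weighed amounts at 250.0 t of glass.
Oxide-by-oxide targets in 250.0 t vitreous product:
  Na2O: 19.24% × 250.0 = 48.10 t
  CaO: 6.162% × 250.0 = 15.40 t
  K2O: 1.165% × 250.0 = 2.912 t
  BaO: 6.214% × 250.0 = 15.54 t
  SiO2: 47.83% × 250.0 = 119.6 t
  Al2O3: 19.39% × 250.0 = 48.48 t
Per-oxide balance check using the reported weights, per the basis as stated (summed amounts equal target values net of answer rounding effects):
  Na2O: 98.44·0.1137 + 71.45·0.4308 + 60.30·0.1016 = 48.10 t (target 48.10 t)
  CaO: 32.10·0.4799 = 15.40 t (target 15.40 t)
  K2O: 60.30·0.04830 = 2.912 t (target 2.912 t)
  BaO: 20.10·0.7729 = 15.54 t (target 15.54 t)
  SiO2: 98.44·0.6770 + 60.30·0.6025 + 32.10·0.5171 = 119.6 t (target 119.6 t)
  Al2O3: 23.29·0.6525 + 98.44·0.1963 + 60.30·0.2314 = 48.47 t (target 48.48 t)
The glass-mass cross-check: total charge less LOI = 250.0 t (targets for the oxides total 250.0 t; with the basis standing at 250.0 t — deltas are rounding alone).
Summing the batch: Σ batch = 305.7 t; ignition loss, Σ(batch × LOI) = 55.68 t; as yield: glass ÷ batch → 81.78%.

Batch per 250.0 t vitreous product:
  Feed A: 23.29 t
  Raw B: 98.44 t
  Material C: 20.10 t
  Source D: 71.45 t
  Source E: 60.30 t
  Component F: 32.10 t
Total batch = 305.7 t; LOI loss = 55.68 t; yield = 81.78%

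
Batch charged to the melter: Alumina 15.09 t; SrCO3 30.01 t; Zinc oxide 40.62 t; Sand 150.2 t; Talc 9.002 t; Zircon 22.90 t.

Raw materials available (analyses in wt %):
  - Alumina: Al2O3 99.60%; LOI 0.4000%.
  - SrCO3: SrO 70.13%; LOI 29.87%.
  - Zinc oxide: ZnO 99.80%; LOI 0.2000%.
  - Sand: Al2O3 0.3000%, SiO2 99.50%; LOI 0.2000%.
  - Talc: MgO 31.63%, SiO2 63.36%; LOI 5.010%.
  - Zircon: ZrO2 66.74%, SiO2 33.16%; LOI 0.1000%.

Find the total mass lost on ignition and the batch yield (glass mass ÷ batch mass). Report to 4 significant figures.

LOI loss = 9.880 t; glass = 257.9 t; yield = 96.31%

Every computation maintains full precision throughout; in-progress results are printed rounded to 4 significant digits when written out; every reported number takes just one rounding; the derived quantities, which include the totals, the six compositions, glass mass, LOI, the yield, are recomputed at full float precision, as they appear in the problem or the answer, starting from the weights at 257.9 t of glass.
Loss on ignition, line by line:
  Alumina: 15.09 × 0.004000 = 0.06036 t
  SrCO3: 30.01 × 0.2987 = 8.964 t
  Zinc oxide: 40.62 × 0.002000 = 0.08124 t
  Sand: 150.2 × 0.002000 = 0.3004 t
  Talc: 9.002 × 0.05010 = 0.4510 t
  Zircon: 22.90 × 0.001000 = 0.02290 t
Total LOI = 9.880 t
Glass = batch − LOI = 267.8 − 9.880 = 257.9 t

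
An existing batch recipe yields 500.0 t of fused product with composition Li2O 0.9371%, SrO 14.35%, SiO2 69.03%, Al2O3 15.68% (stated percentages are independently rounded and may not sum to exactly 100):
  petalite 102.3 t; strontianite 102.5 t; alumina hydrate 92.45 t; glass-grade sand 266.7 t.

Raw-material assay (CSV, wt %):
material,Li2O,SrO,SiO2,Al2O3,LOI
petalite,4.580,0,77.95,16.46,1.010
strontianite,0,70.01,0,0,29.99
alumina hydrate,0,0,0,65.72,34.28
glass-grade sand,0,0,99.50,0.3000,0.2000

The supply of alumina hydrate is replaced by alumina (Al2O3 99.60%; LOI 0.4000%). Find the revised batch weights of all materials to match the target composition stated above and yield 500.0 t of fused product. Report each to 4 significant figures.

Revised batch per 500.0 t fused product:
  petalite: 102.3 t
  strontianite: 102.5 t
  alumina: 61.00 t
  glass-grade sand: 266.7 t
Total batch = 532.5 t; LOI loss = 32.55 t

Each numeric step carries exact precision from first step to last — in-progress results are rounded off to 4 significant digits wherever printed. Every reported number sees exactly one rounding — the derived quantities, including four oxide percentages, net glass mass, ignition loss, the yield, totals, are recomputed from the batch weights at 500.0 t of glass in exact precision as given in the problem or the answer.
Per-oxide target masses for 500.0 t fused product:
  Li2O: 0.9371% × 500.0 = 4.686 t
  SrO: 14.35% × 500.0 = 71.75 t
  SiO2: 69.03% × 500.0 = 345.2 t
  Al2O3: 15.68% × 500.0 = 78.40 t
Verifying the oxide balance working from each reported weight, versus the basis set out (sums match the target masses within answer rounding):
  Li2O: 102.3·0.04580 = 4.685 t (target 4.686 t)
  SrO: 102.5·0.7001 = 71.76 t (target 71.75 t)
  SiO2: 102.3·0.7795 + 266.7·0.9950 = 345.1 t (target 345.2 t)
  Al2O3: 102.3·0.1646 + 61.00·0.9960 + 266.7·0.003000 = 78.39 t (target 78.40 t)
Auditing the glass mass value: total batch − LOI = 499.9 t (the Σ of target masses is 500.0 t; basis as stated: 500.0 t — a pure rounding effect).
Batch grand total — Σ batch = 532.5 t; LOI loss = Σ batch·LOI = 32.55 t; glass ÷ batch gives a yield of 93.89%.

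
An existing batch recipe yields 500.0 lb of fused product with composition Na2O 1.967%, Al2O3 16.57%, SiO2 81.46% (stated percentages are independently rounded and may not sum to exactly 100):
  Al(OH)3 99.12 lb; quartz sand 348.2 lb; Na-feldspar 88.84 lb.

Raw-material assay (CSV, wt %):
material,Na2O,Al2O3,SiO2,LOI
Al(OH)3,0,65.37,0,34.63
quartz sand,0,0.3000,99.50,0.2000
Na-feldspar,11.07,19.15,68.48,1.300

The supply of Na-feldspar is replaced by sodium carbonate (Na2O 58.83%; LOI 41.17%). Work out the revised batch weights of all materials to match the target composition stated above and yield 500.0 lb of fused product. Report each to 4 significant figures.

Revised batch per 500.0 lb fused product:
  Al(OH)3: 124.9 lb
  quartz sand: 409.3 lb
  sodium carbonate: 16.72 lb
Total batch = 550.9 lb; LOI loss = 50.96 lb

Full precision is kept from start to finish; intermediates appear, rounded to 4 significant digits, in the working; exactly one rounding is applied to every reported result — derived quantities (yield, LOI, totals, glass mass, three oxide percentages) are re-derived starting from the weights on 500.0 lb of glass at exact precision, as written in the question or the answer.
Per-oxide target masses for 500.0 lb fused product:
  Na2O: 1.967% × 500.0 = 9.835 lb
  Al2O3: 16.57% × 500.0 = 82.85 lb
  SiO2: 81.46% × 500.0 = 407.3 lb
Sums-versus-targets review from the weights as reported, against the basis in use (sum by sum, the targets are met once rounding is allowed for):
  Na2O: 16.72·0.5883 = 9.836 lb (target 9.835 lb)
  Al2O3: 124.9·0.6537 + 409.3·0.003000 = 82.88 lb (target 82.85 lb)
  SiO2: 409.3·0.9950 = 407.3 lb (target 407.3 lb)
Auditing the glass mass value: net batch after ignition = 500.0 lb (per-oxide target masses sum to 500.0 lb; stated basis 500.0 lb — differing by rounding only).
Total batch = Σ batch = 550.9 lb; the LOI term Σ batch·LOI equals 50.96 lb; glass ÷ batch gives a yield of 90.75%.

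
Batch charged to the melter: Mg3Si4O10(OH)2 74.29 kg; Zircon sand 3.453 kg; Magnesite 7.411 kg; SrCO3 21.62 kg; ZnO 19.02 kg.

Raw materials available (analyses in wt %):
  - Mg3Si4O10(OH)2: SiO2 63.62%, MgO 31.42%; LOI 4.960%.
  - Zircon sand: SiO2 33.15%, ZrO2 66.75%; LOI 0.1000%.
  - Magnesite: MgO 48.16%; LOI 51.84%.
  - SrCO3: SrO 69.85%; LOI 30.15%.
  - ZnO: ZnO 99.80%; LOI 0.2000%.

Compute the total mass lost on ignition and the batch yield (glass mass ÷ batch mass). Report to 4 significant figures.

LOI loss = 14.09 kg; glass = 111.7 kg; yield = 88.80%

All arithmetic maintains full float precision in every operation — the intermediate values are shown, rounded to four significant digits, in the printout; each reported result undergoes a single rounding. The derived quantities, including net glass mass, totals, yield, five oxide percentages, ignition loss, are computed starting from the weights for 111.7 kg of glass at exact precision as given in either problem or answer.
Material-by-material LOI:
  Mg3Si4O10(OH)2: 74.29 × 0.04960 = 3.685 kg
  Zircon sand: 3.453 × 0.001000 = 0.003453 kg
  Magnesite: 7.411 × 0.5184 = 3.842 kg
  SrCO3: 21.62 × 0.3015 = 6.518 kg
  ZnO: 19.02 × 0.002000 = 0.03804 kg
Total LOI = 14.09 kg
Glass = batch − LOI = 125.8 − 14.09 = 111.7 kg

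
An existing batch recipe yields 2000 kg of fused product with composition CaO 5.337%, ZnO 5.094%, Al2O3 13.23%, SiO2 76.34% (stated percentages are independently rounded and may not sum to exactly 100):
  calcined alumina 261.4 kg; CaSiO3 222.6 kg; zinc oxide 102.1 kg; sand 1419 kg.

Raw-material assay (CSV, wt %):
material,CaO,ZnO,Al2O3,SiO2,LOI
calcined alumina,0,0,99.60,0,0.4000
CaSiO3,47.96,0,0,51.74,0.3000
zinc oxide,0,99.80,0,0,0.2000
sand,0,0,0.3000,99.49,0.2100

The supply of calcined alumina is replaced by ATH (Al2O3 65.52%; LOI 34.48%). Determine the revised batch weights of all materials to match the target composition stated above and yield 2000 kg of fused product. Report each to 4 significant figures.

The working math maintains full precision from start to finish. Mid-chain values appear rounded to four significant figures as written — each reported figure sees exactly one rounding. All derived quantities (net glass mass, the totals, the four compositions, the yield, ignition loss) are computed using the weight values at 2000 kg of glass in exact precision, precisely as stated by the problem or the answer.
Target masses of each oxide per 2000 kg fused product:
  CaO: 5.337% × 2000 = 106.7 kg
  ZnO: 5.094% × 2000 = 101.9 kg
  Al2O3: 13.23% × 2000 = 264.6 kg
  SiO2: 76.34% × 2000 = 1527 kg
Checking each oxide sum applying the batch weights above, under the basis named above (sums match the target masses given rounding of the digits):
  CaO: 222.6·0.4796 = 106.8 kg (target 106.7 kg)
  ZnO: 102.1·0.9980 = 101.9 kg (target 101.9 kg)
  Al2O3: 397.3·0.6552 + 1419·0.003000 = 264.6 kg (target 264.6 kg)
  SiO2: 222.6·0.5174 + 1419·0.9949 = 1527 kg (target 1527 kg)
Mass balance on the glass: net batch after ignition = 2000 kg (targets for the oxides total 2000 kg; against the stated basis, 2000 kg — a pure rounding effect).
Batch total: Σ batch = 2141 kg; LOI removed, Σ of batch·LOI: 140.8 kg; yield, glass over the total, = 93.42%.

Revised batch per 2000 kg fused product:
  ATH: 397.3 kg
  CaSiO3: 222.6 kg
  zinc oxide: 102.1 kg
  sand: 1419 kg
Total batch = 2141 kg; LOI loss = 140.8 kg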